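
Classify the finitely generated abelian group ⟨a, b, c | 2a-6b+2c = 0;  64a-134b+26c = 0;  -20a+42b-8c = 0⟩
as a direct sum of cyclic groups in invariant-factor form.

rank_ℚ(R)=3; free=3−3=0
SNF(R) diag = [2, 2, 6] → torsion [2, 2, 6]

Answer: M ≅ ℤ/2 ⊕ ℤ/2 ⊕ ℤ/6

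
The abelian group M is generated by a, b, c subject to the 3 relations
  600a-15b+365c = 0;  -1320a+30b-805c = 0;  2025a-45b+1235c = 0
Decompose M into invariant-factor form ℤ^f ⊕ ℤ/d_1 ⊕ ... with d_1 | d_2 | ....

rank_ℚ(R)=3; free=3−3=0
SNF(R) diag = [5, 15, 15] → torsion [5, 15, 15]

Answer: M ≅ ℤ/5 ⊕ ℤ/15 ⊕ ℤ/15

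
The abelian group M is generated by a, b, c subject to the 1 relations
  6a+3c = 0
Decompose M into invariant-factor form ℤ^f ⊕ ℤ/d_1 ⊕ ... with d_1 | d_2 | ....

Answer: M ≅ ℤ^2 ⊕ ℤ/3

Derivation:
rank_ℚ(R)=1; free=3−1=2
SNF(R) diag = [3] → torsion [3]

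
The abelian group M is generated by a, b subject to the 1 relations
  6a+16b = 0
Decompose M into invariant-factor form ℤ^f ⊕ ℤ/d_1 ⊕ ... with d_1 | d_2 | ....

rank_ℚ(R)=1; free=2−1=1
SNF(R) diag = [2] → torsion [2]

Answer: M ≅ ℤ^1 ⊕ ℤ/2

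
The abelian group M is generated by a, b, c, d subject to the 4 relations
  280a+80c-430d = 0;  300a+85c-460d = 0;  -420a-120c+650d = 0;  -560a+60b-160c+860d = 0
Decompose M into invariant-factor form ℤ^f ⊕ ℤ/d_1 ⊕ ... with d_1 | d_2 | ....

Answer: M ≅ ℤ/5 ⊕ ℤ/10 ⊕ ℤ/20 ⊕ ℤ/60

Derivation:
rank_ℚ(R)=4; free=4−4=0
SNF(R) diag = [5, 10, 20, 60] → torsion [5, 10, 20, 60]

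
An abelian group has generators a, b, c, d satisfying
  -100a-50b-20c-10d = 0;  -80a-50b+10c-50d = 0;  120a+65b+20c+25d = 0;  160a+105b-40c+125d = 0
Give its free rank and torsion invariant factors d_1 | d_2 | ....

Answer: M ≅ ℤ/5 ⊕ ℤ/10 ⊕ ℤ/20 ⊕ ℤ/20

Derivation:
rank_ℚ(R)=4; free=4−4=0
SNF(R) diag = [5, 10, 20, 20] → torsion [5, 10, 20, 20]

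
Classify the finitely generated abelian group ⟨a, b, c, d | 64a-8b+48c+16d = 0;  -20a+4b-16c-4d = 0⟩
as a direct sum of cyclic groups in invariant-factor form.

Answer: M ≅ ℤ^2 ⊕ ℤ/4 ⊕ ℤ/8

Derivation:
rank_ℚ(R)=2; free=4−2=2
SNF(R) diag = [4, 8] → torsion [4, 8]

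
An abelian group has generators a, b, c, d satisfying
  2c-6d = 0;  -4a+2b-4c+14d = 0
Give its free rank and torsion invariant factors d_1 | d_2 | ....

rank_ℚ(R)=2; free=4−2=2
SNF(R) diag = [2, 2] → torsion [2, 2]

Answer: M ≅ ℤ^2 ⊕ ℤ/2 ⊕ ℤ/2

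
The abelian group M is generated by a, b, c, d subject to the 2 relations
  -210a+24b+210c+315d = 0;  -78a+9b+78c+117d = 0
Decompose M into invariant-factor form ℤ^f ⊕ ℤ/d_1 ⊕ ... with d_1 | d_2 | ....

rank_ℚ(R)=2; free=4−2=2
SNF(R) diag = [3, 3] → torsion [3, 3]

Answer: M ≅ ℤ^2 ⊕ ℤ/3 ⊕ ℤ/3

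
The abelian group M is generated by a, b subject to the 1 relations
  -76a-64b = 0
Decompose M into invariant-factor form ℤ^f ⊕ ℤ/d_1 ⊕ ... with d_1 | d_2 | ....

rank_ℚ(R)=1; free=2−1=1
SNF(R) diag = [4] → torsion [4]

Answer: M ≅ ℤ^1 ⊕ ℤ/4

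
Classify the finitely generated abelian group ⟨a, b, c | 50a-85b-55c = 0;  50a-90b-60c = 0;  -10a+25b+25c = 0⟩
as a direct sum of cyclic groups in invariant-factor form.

Answer: M ≅ ℤ/5 ⊕ ℤ/10 ⊕ ℤ/30

Derivation:
rank_ℚ(R)=3; free=3−3=0
SNF(R) diag = [5, 10, 30] → torsion [5, 10, 30]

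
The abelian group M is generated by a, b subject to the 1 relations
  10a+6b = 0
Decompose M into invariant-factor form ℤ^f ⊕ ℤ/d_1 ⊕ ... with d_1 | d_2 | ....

rank_ℚ(R)=1; free=2−1=1
SNF(R) diag = [2] → torsion [2]

Answer: M ≅ ℤ^1 ⊕ ℤ/2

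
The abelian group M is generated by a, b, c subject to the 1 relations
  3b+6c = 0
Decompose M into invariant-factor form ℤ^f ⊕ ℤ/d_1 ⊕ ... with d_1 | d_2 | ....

Answer: M ≅ ℤ^2 ⊕ ℤ/3

Derivation:
rank_ℚ(R)=1; free=3−1=2
SNF(R) diag = [3] → torsion [3]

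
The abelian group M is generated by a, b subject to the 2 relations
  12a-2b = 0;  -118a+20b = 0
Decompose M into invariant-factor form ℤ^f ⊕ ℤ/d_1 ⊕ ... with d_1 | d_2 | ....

rank_ℚ(R)=2; free=2−2=0
SNF(R) diag = [2, 2] → torsion [2, 2]

Answer: M ≅ ℤ/2 ⊕ ℤ/2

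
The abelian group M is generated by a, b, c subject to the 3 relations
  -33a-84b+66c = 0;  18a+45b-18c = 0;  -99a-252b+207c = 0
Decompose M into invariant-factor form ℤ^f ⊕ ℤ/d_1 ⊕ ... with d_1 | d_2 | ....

rank_ℚ(R)=3; free=3−3=0
SNF(R) diag = [3, 9, 9] → torsion [3, 9, 9]

Answer: M ≅ ℤ/3 ⊕ ℤ/9 ⊕ ℤ/9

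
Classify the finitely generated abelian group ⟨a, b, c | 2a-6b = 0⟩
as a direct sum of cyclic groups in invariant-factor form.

Answer: M ≅ ℤ^2 ⊕ ℤ/2

Derivation:
rank_ℚ(R)=1; free=3−1=2
SNF(R) diag = [2] → torsion [2]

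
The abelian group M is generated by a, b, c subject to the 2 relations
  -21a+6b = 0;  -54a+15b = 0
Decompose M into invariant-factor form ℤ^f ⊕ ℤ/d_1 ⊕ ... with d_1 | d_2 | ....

Answer: M ≅ ℤ^1 ⊕ ℤ/3 ⊕ ℤ/3

Derivation:
rank_ℚ(R)=2; free=3−2=1
SNF(R) diag = [3, 3] → torsion [3, 3]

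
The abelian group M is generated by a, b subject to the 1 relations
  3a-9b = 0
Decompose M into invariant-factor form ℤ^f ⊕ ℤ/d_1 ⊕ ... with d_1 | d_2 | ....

Answer: M ≅ ℤ^1 ⊕ ℤ/3

Derivation:
rank_ℚ(R)=1; free=2−1=1
SNF(R) diag = [3] → torsion [3]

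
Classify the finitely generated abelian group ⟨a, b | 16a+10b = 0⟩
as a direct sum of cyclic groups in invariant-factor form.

Answer: M ≅ ℤ^1 ⊕ ℤ/2

Derivation:
rank_ℚ(R)=1; free=2−1=1
SNF(R) diag = [2] → torsion [2]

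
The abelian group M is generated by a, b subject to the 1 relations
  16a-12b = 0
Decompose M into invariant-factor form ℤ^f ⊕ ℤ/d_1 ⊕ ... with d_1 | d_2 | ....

Answer: M ≅ ℤ^1 ⊕ ℤ/4

Derivation:
rank_ℚ(R)=1; free=2−1=1
SNF(R) diag = [4] → torsion [4]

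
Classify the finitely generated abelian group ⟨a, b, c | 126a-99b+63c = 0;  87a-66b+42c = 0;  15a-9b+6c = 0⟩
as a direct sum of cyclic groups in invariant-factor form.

Answer: M ≅ ℤ/3 ⊕ ℤ/3 ⊕ ℤ/9

Derivation:
rank_ℚ(R)=3; free=3−3=0
SNF(R) diag = [3, 3, 9] → torsion [3, 3, 9]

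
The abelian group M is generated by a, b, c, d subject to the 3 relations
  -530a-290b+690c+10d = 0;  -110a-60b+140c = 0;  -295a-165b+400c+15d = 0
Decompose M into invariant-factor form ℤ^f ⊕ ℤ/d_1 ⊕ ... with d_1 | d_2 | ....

Answer: M ≅ ℤ^1 ⊕ ℤ/5 ⊕ ℤ/10 ⊕ ℤ/30

Derivation:
rank_ℚ(R)=3; free=4−3=1
SNF(R) diag = [5, 10, 30] → torsion [5, 10, 30]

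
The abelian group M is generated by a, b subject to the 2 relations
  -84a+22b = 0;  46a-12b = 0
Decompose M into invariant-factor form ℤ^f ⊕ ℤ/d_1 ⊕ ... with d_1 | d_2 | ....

Answer: M ≅ ℤ/2 ⊕ ℤ/2

Derivation:
rank_ℚ(R)=2; free=2−2=0
SNF(R) diag = [2, 2] → torsion [2, 2]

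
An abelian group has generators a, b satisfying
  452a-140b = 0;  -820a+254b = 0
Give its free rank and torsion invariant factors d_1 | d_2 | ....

Answer: M ≅ ℤ/2 ⊕ ℤ/4

Derivation:
rank_ℚ(R)=2; free=2−2=0
SNF(R) diag = [2, 4] → torsion [2, 4]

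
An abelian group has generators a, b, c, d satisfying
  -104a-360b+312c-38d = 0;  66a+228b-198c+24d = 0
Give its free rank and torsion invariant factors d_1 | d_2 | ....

Answer: M ≅ ℤ^2 ⊕ ℤ/2 ⊕ ℤ/6

Derivation:
rank_ℚ(R)=2; free=4−2=2
SNF(R) diag = [2, 6] → torsion [2, 6]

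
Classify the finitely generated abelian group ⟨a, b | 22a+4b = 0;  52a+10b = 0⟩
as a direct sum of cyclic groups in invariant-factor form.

Answer: M ≅ ℤ/2 ⊕ ℤ/6

Derivation:
rank_ℚ(R)=2; free=2−2=0
SNF(R) diag = [2, 6] → torsion [2, 6]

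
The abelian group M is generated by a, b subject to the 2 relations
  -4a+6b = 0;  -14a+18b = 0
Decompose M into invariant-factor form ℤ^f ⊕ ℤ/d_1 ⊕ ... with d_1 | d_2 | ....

rank_ℚ(R)=2; free=2−2=0
SNF(R) diag = [2, 6] → torsion [2, 6]

Answer: M ≅ ℤ/2 ⊕ ℤ/6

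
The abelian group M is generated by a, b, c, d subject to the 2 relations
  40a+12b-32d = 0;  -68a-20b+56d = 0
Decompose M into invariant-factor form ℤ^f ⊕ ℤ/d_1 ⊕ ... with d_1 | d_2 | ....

rank_ℚ(R)=2; free=4−2=2
SNF(R) diag = [4, 4] → torsion [4, 4]

Answer: M ≅ ℤ^2 ⊕ ℤ/4 ⊕ ℤ/4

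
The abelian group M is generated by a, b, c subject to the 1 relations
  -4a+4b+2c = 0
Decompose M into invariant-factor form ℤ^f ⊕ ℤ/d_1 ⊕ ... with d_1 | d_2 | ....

rank_ℚ(R)=1; free=3−1=2
SNF(R) diag = [2] → torsion [2]

Answer: M ≅ ℤ^2 ⊕ ℤ/2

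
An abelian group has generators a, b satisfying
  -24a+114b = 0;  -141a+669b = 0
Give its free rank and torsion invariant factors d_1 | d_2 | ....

Answer: M ≅ ℤ/3 ⊕ ℤ/6

Derivation:
rank_ℚ(R)=2; free=2−2=0
SNF(R) diag = [3, 6] → torsion [3, 6]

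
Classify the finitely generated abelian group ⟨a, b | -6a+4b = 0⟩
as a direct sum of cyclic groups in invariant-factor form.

Answer: M ≅ ℤ^1 ⊕ ℤ/2

Derivation:
rank_ℚ(R)=1; free=2−1=1
SNF(R) diag = [2] → torsion [2]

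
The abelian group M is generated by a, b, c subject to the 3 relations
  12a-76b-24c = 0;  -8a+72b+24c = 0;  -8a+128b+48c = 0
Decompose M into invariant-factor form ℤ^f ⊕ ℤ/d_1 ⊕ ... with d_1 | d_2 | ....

rank_ℚ(R)=3; free=3−3=0
SNF(R) diag = [4, 8, 24] → torsion [4, 8, 24]

Answer: M ≅ ℤ/4 ⊕ ℤ/8 ⊕ ℤ/24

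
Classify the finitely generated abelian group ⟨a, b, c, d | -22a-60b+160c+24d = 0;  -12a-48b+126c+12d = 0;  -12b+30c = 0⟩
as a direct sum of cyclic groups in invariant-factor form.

Answer: M ≅ ℤ^1 ⊕ ℤ/2 ⊕ ℤ/6 ⊕ ℤ/12

Derivation:
rank_ℚ(R)=3; free=4−3=1
SNF(R) diag = [2, 6, 12] → torsion [2, 6, 12]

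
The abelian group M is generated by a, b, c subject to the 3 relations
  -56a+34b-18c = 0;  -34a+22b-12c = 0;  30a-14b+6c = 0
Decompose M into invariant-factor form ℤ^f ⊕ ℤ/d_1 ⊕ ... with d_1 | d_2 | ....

rank_ℚ(R)=3; free=3−3=0
SNF(R) diag = [2, 2, 6] → torsion [2, 2, 6]

Answer: M ≅ ℤ/2 ⊕ ℤ/2 ⊕ ℤ/6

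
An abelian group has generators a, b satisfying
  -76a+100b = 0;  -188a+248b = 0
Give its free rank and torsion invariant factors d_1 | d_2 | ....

rank_ℚ(R)=2; free=2−2=0
SNF(R) diag = [4, 12] → torsion [4, 12]

Answer: M ≅ ℤ/4 ⊕ ℤ/12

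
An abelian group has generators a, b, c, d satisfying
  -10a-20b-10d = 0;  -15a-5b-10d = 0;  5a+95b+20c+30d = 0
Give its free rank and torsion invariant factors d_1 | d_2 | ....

rank_ℚ(R)=3; free=4−3=1
SNF(R) diag = [5, 10, 20] → torsion [5, 10, 20]

Answer: M ≅ ℤ^1 ⊕ ℤ/5 ⊕ ℤ/10 ⊕ ℤ/20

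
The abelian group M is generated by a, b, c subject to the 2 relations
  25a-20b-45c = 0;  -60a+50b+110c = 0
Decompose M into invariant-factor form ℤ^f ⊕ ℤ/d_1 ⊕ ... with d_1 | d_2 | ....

rank_ℚ(R)=2; free=3−2=1
SNF(R) diag = [5, 10] → torsion [5, 10]

Answer: M ≅ ℤ^1 ⊕ ℤ/5 ⊕ ℤ/10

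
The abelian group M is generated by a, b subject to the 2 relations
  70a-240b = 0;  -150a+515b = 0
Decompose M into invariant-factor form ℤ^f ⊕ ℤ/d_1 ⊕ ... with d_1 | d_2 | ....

Answer: M ≅ ℤ/5 ⊕ ℤ/10

Derivation:
rank_ℚ(R)=2; free=2−2=0
SNF(R) diag = [5, 10] → torsion [5, 10]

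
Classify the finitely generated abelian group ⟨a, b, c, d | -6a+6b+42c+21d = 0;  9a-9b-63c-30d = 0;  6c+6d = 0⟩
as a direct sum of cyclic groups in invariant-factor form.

Answer: M ≅ ℤ^1 ⊕ ℤ/3 ⊕ ℤ/3 ⊕ ℤ/6

Derivation:
rank_ℚ(R)=3; free=4−3=1
SNF(R) diag = [3, 3, 6] → torsion [3, 3, 6]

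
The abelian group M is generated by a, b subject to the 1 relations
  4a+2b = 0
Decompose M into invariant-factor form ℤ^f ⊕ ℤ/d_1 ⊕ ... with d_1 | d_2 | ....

Answer: M ≅ ℤ^1 ⊕ ℤ/2

Derivation:
rank_ℚ(R)=1; free=2−1=1
SNF(R) diag = [2] → torsion [2]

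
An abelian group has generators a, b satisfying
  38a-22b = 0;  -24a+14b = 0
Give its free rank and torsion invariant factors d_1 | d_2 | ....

rank_ℚ(R)=2; free=2−2=0
SNF(R) diag = [2, 2] → torsion [2, 2]

Answer: M ≅ ℤ/2 ⊕ ℤ/2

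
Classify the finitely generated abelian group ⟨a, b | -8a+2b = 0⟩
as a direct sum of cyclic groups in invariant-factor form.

rank_ℚ(R)=1; free=2−1=1
SNF(R) diag = [2] → torsion [2]

Answer: M ≅ ℤ^1 ⊕ ℤ/2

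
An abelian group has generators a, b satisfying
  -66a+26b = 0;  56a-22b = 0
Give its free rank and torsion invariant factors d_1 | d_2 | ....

rank_ℚ(R)=2; free=2−2=0
SNF(R) diag = [2, 2] → torsion [2, 2]

Answer: M ≅ ℤ/2 ⊕ ℤ/2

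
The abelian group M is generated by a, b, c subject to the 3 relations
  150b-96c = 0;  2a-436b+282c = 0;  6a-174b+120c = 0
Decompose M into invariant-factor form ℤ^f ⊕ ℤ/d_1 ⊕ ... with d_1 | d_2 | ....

Answer: M ≅ ℤ/2 ⊕ ℤ/6 ⊕ ℤ/6

Derivation:
rank_ℚ(R)=3; free=3−3=0
SNF(R) diag = [2, 6, 6] → torsion [2, 6, 6]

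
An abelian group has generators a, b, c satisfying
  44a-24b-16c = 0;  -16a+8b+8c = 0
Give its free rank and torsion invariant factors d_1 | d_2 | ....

rank_ℚ(R)=2; free=3−2=1
SNF(R) diag = [4, 8] → torsion [4, 8]

Answer: M ≅ ℤ^1 ⊕ ℤ/4 ⊕ ℤ/8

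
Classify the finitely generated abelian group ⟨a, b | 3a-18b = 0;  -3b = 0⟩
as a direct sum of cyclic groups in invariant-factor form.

Answer: M ≅ ℤ/3 ⊕ ℤ/3

Derivation:
rank_ℚ(R)=2; free=2−2=0
SNF(R) diag = [3, 3] → torsion [3, 3]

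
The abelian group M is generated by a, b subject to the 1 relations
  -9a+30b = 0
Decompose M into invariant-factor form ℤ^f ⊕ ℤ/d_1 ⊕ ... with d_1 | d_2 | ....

rank_ℚ(R)=1; free=2−1=1
SNF(R) diag = [3] → torsion [3]

Answer: M ≅ ℤ^1 ⊕ ℤ/3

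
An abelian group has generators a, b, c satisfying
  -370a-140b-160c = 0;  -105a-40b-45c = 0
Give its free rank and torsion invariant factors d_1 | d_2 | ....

rank_ℚ(R)=2; free=3−2=1
SNF(R) diag = [5, 10] → torsion [5, 10]

Answer: M ≅ ℤ^1 ⊕ ℤ/5 ⊕ ℤ/10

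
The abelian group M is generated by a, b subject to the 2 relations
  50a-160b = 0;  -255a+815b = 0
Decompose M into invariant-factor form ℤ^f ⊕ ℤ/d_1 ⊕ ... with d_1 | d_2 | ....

Answer: M ≅ ℤ/5 ⊕ ℤ/10

Derivation:
rank_ℚ(R)=2; free=2−2=0
SNF(R) diag = [5, 10] → torsion [5, 10]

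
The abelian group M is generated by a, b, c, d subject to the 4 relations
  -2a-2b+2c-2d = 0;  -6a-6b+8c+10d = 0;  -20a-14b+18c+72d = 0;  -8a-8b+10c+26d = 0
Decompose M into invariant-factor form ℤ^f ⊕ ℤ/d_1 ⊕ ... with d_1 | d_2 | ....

rank_ℚ(R)=4; free=4−4=0
SNF(R) diag = [2, 2, 6, 18] → torsion [2, 2, 6, 18]

Answer: M ≅ ℤ/2 ⊕ ℤ/2 ⊕ ℤ/6 ⊕ ℤ/18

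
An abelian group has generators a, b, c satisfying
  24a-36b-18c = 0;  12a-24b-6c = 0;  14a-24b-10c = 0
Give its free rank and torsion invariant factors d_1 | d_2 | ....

Answer: M ≅ ℤ/2 ⊕ ℤ/6 ⊕ ℤ/12

Derivation:
rank_ℚ(R)=3; free=3−3=0
SNF(R) diag = [2, 6, 12] → torsion [2, 6, 12]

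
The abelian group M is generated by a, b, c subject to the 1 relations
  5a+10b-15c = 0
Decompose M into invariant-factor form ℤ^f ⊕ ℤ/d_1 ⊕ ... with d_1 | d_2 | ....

rank_ℚ(R)=1; free=3−1=2
SNF(R) diag = [5] → torsion [5]

Answer: M ≅ ℤ^2 ⊕ ℤ/5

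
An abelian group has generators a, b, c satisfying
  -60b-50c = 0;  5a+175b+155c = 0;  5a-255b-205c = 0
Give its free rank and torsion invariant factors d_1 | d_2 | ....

Answer: M ≅ ℤ/5 ⊕ ℤ/10 ⊕ ℤ/10

Derivation:
rank_ℚ(R)=3; free=3−3=0
SNF(R) diag = [5, 10, 10] → torsion [5, 10, 10]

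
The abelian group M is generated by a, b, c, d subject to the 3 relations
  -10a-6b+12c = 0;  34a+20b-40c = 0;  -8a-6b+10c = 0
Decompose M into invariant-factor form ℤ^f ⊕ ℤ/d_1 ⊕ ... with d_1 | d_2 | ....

Answer: M ≅ ℤ^1 ⊕ ℤ/2 ⊕ ℤ/2 ⊕ ℤ/2

Derivation:
rank_ℚ(R)=3; free=4−3=1
SNF(R) diag = [2, 2, 2] → torsion [2, 2, 2]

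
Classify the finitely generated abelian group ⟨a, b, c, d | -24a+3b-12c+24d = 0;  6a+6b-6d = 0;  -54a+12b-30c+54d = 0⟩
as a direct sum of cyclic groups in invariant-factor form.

Answer: M ≅ ℤ^1 ⊕ ℤ/3 ⊕ ℤ/6 ⊕ ℤ/6

Derivation:
rank_ℚ(R)=3; free=4−3=1
SNF(R) diag = [3, 6, 6] → torsion [3, 6, 6]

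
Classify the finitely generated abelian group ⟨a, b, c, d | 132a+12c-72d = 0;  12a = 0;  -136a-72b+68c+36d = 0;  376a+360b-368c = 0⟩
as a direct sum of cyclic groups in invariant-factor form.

rank_ℚ(R)=4; free=4−4=0
SNF(R) diag = [4, 12, 36, 72] → torsion [4, 12, 36, 72]

Answer: M ≅ ℤ/4 ⊕ ℤ/12 ⊕ ℤ/36 ⊕ ℤ/72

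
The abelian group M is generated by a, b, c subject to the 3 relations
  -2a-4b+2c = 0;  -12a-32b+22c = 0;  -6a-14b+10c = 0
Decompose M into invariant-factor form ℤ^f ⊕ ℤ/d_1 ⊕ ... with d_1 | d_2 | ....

Answer: M ≅ ℤ/2 ⊕ ℤ/2 ⊕ ℤ/6

Derivation:
rank_ℚ(R)=3; free=3−3=0
SNF(R) diag = [2, 2, 6] → torsion [2, 2, 6]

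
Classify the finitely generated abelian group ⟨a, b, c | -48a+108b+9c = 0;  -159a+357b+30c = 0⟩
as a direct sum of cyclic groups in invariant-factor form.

rank_ℚ(R)=2; free=3−2=1
SNF(R) diag = [3, 3] → torsion [3, 3]

Answer: M ≅ ℤ^1 ⊕ ℤ/3 ⊕ ℤ/3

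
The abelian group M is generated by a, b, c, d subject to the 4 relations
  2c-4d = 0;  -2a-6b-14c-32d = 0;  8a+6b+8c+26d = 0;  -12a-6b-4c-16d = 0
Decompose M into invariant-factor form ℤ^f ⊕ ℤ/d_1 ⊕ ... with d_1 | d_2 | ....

rank_ℚ(R)=4; free=4−4=0
SNF(R) diag = [2, 2, 6, 18] → torsion [2, 2, 6, 18]

Answer: M ≅ ℤ/2 ⊕ ℤ/2 ⊕ ℤ/6 ⊕ ℤ/18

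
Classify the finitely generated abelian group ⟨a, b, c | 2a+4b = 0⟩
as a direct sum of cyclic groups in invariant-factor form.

rank_ℚ(R)=1; free=3−1=2
SNF(R) diag = [2] → torsion [2]

Answer: M ≅ ℤ^2 ⊕ ℤ/2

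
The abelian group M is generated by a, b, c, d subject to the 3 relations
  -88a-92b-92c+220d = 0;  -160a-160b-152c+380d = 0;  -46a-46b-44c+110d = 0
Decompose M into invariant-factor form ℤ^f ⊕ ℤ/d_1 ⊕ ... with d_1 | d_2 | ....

Answer: M ≅ ℤ^1 ⊕ ℤ/2 ⊕ ℤ/4 ⊕ ℤ/12

Derivation:
rank_ℚ(R)=3; free=4−3=1
SNF(R) diag = [2, 4, 12] → torsion [2, 4, 12]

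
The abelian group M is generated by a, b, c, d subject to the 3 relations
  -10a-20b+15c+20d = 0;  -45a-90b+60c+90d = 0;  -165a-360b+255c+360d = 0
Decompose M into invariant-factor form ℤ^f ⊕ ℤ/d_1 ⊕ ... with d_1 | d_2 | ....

Answer: M ≅ ℤ^1 ⊕ ℤ/5 ⊕ ℤ/15 ⊕ ℤ/30

Derivation:
rank_ℚ(R)=3; free=4−3=1
SNF(R) diag = [5, 15, 30] → torsion [5, 15, 30]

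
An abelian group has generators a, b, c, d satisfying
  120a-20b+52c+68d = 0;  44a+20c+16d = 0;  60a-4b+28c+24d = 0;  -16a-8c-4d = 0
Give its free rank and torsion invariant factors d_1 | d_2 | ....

rank_ℚ(R)=4; free=4−4=0
SNF(R) diag = [4, 4, 4, 4] → torsion [4, 4, 4, 4]

Answer: M ≅ ℤ/4 ⊕ ℤ/4 ⊕ ℤ/4 ⊕ ℤ/4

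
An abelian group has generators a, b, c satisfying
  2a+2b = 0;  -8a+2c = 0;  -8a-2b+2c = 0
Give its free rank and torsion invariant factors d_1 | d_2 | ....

Answer: M ≅ ℤ/2 ⊕ ℤ/2 ⊕ ℤ/2

Derivation:
rank_ℚ(R)=3; free=3−3=0
SNF(R) diag = [2, 2, 2] → torsion [2, 2, 2]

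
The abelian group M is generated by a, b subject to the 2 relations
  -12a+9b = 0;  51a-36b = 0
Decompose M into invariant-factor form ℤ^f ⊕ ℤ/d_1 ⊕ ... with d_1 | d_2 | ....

Answer: M ≅ ℤ/3 ⊕ ℤ/9

Derivation:
rank_ℚ(R)=2; free=2−2=0
SNF(R) diag = [3, 9] → torsion [3, 9]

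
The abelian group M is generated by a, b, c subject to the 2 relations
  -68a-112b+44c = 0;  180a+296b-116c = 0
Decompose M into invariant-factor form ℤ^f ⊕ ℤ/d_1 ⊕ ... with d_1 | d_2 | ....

rank_ℚ(R)=2; free=3−2=1
SNF(R) diag = [4, 8] → torsion [4, 8]

Answer: M ≅ ℤ^1 ⊕ ℤ/4 ⊕ ℤ/8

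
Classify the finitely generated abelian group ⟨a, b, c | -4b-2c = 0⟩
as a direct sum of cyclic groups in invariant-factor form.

Answer: M ≅ ℤ^2 ⊕ ℤ/2

Derivation:
rank_ℚ(R)=1; free=3−1=2
SNF(R) diag = [2] → torsion [2]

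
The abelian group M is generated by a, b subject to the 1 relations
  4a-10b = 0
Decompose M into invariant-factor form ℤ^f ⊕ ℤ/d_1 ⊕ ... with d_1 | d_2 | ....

Answer: M ≅ ℤ^1 ⊕ ℤ/2

Derivation:
rank_ℚ(R)=1; free=2−1=1
SNF(R) diag = [2] → torsion [2]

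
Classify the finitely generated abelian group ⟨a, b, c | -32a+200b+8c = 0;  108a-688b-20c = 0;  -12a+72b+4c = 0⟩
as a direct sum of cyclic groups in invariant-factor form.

Answer: M ≅ ℤ/4 ⊕ ℤ/8 ⊕ ℤ/8

Derivation:
rank_ℚ(R)=3; free=3−3=0
SNF(R) diag = [4, 8, 8] → torsion [4, 8, 8]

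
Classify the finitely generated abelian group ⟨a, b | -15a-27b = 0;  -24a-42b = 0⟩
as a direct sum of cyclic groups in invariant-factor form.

rank_ℚ(R)=2; free=2−2=0
SNF(R) diag = [3, 6] → torsion [3, 6]

Answer: M ≅ ℤ/3 ⊕ ℤ/6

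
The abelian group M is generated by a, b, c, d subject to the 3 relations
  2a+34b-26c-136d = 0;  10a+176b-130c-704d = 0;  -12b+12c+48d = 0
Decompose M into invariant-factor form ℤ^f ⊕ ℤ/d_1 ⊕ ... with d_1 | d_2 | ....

Answer: M ≅ ℤ^1 ⊕ ℤ/2 ⊕ ℤ/6 ⊕ ℤ/12

Derivation:
rank_ℚ(R)=3; free=4−3=1
SNF(R) diag = [2, 6, 12] → torsion [2, 6, 12]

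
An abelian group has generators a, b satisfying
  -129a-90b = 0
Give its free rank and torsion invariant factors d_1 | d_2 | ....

Answer: M ≅ ℤ^1 ⊕ ℤ/3

Derivation:
rank_ℚ(R)=1; free=2−1=1
SNF(R) diag = [3] → torsion [3]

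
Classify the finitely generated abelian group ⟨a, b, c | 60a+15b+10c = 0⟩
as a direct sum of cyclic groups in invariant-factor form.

Answer: M ≅ ℤ^2 ⊕ ℤ/5

Derivation:
rank_ℚ(R)=1; free=3−1=2
SNF(R) diag = [5] → torsion [5]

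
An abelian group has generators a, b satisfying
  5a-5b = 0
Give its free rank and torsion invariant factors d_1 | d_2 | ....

Answer: M ≅ ℤ^1 ⊕ ℤ/5

Derivation:
rank_ℚ(R)=1; free=2−1=1
SNF(R) diag = [5] → torsion [5]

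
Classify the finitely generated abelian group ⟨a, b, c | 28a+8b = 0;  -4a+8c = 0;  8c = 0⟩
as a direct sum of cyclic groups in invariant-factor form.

rank_ℚ(R)=3; free=3−3=0
SNF(R) diag = [4, 8, 8] → torsion [4, 8, 8]

Answer: M ≅ ℤ/4 ⊕ ℤ/8 ⊕ ℤ/8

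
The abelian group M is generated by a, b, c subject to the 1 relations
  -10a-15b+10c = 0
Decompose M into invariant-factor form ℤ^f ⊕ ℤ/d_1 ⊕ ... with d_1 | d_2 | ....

Answer: M ≅ ℤ^2 ⊕ ℤ/5

Derivation:
rank_ℚ(R)=1; free=3−1=2
SNF(R) diag = [5] → torsion [5]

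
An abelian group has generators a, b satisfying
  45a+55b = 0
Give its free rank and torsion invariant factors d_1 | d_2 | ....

Answer: M ≅ ℤ^1 ⊕ ℤ/5

Derivation:
rank_ℚ(R)=1; free=2−1=1
SNF(R) diag = [5] → torsion [5]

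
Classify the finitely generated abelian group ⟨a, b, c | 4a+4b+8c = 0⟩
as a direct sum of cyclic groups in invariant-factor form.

Answer: M ≅ ℤ^2 ⊕ ℤ/4

Derivation:
rank_ℚ(R)=1; free=3−1=2
SNF(R) diag = [4] → torsion [4]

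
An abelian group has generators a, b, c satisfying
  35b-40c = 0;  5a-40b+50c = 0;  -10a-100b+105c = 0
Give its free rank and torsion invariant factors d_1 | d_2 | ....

Answer: M ≅ ℤ/5 ⊕ ℤ/5 ⊕ ℤ/5

Derivation:
rank_ℚ(R)=3; free=3−3=0
SNF(R) diag = [5, 5, 5] → torsion [5, 5, 5]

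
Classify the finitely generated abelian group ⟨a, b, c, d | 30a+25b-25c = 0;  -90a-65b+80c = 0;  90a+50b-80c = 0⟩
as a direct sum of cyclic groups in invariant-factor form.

rank_ℚ(R)=3; free=4−3=1
SNF(R) diag = [5, 15, 30] → torsion [5, 15, 30]

Answer: M ≅ ℤ^1 ⊕ ℤ/5 ⊕ ℤ/15 ⊕ ℤ/30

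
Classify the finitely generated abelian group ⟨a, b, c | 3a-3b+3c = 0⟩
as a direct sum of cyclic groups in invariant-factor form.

rank_ℚ(R)=1; free=3−1=2
SNF(R) diag = [3] → torsion [3]

Answer: M ≅ ℤ^2 ⊕ ℤ/3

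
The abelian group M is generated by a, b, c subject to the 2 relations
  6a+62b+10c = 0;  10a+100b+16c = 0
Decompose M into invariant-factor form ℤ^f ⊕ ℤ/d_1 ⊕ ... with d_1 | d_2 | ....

rank_ℚ(R)=2; free=3−2=1
SNF(R) diag = [2, 2] → torsion [2, 2]

Answer: M ≅ ℤ^1 ⊕ ℤ/2 ⊕ ℤ/2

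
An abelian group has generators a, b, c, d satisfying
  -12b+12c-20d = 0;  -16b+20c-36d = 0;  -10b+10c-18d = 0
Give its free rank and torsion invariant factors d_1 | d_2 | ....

Answer: M ≅ ℤ^1 ⊕ ℤ/2 ⊕ ℤ/4 ⊕ ℤ/8

Derivation:
rank_ℚ(R)=3; free=4−3=1
SNF(R) diag = [2, 4, 8] → torsion [2, 4, 8]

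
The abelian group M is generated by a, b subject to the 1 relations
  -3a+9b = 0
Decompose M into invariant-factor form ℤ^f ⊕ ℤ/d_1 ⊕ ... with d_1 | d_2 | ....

rank_ℚ(R)=1; free=2−1=1
SNF(R) diag = [3] → torsion [3]

Answer: M ≅ ℤ^1 ⊕ ℤ/3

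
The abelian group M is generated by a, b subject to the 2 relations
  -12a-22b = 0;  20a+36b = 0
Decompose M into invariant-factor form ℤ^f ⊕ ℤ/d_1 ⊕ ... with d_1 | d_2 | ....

Answer: M ≅ ℤ/2 ⊕ ℤ/4

Derivation:
rank_ℚ(R)=2; free=2−2=0
SNF(R) diag = [2, 4] → torsion [2, 4]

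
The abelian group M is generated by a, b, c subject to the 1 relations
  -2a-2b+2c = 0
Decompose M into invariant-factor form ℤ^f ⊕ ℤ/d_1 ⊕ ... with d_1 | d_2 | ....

rank_ℚ(R)=1; free=3−1=2
SNF(R) diag = [2] → torsion [2]

Answer: M ≅ ℤ^2 ⊕ ℤ/2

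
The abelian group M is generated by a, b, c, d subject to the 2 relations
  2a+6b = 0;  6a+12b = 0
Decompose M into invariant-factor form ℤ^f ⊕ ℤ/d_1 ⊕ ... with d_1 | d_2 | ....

Answer: M ≅ ℤ^2 ⊕ ℤ/2 ⊕ ℤ/6

Derivation:
rank_ℚ(R)=2; free=4−2=2
SNF(R) diag = [2, 6] → torsion [2, 6]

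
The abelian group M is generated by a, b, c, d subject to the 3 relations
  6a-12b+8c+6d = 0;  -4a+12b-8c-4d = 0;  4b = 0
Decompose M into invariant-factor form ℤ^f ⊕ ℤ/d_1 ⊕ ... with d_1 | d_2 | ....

Answer: M ≅ ℤ^1 ⊕ ℤ/2 ⊕ ℤ/4 ⊕ ℤ/8

Derivation:
rank_ℚ(R)=3; free=4−3=1
SNF(R) diag = [2, 4, 8] → torsion [2, 4, 8]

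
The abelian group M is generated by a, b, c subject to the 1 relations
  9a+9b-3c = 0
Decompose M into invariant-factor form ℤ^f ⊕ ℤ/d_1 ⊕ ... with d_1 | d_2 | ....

rank_ℚ(R)=1; free=3−1=2
SNF(R) diag = [3] → torsion [3]

Answer: M ≅ ℤ^2 ⊕ ℤ/3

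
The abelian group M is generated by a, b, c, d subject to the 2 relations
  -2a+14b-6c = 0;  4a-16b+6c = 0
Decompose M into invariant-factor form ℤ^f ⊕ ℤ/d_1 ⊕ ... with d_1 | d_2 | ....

Answer: M ≅ ℤ^2 ⊕ ℤ/2 ⊕ ℤ/6

Derivation:
rank_ℚ(R)=2; free=4−2=2
SNF(R) diag = [2, 6] → torsion [2, 6]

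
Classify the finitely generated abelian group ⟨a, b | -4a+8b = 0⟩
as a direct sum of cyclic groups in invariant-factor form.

Answer: M ≅ ℤ^1 ⊕ ℤ/4

Derivation:
rank_ℚ(R)=1; free=2−1=1
SNF(R) diag = [4] → torsion [4]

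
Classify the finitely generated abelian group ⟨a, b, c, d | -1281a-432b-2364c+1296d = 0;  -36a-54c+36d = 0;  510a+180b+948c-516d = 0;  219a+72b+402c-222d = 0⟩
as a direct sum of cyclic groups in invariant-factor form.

rank_ℚ(R)=4; free=4−4=0
SNF(R) diag = [3, 6, 18, 36] → torsion [3, 6, 18, 36]

Answer: M ≅ ℤ/3 ⊕ ℤ/6 ⊕ ℤ/18 ⊕ ℤ/36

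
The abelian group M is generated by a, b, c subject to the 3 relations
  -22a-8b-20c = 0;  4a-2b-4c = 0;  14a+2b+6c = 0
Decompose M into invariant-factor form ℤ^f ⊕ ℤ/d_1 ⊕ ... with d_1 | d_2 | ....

rank_ℚ(R)=3; free=3−3=0
SNF(R) diag = [2, 2, 2] → torsion [2, 2, 2]

Answer: M ≅ ℤ/2 ⊕ ℤ/2 ⊕ ℤ/2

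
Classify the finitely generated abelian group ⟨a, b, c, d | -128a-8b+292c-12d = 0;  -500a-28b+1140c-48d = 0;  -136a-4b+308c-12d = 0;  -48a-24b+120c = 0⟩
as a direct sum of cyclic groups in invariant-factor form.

rank_ℚ(R)=4; free=4−4=0
SNF(R) diag = [4, 4, 12, 24] → torsion [4, 4, 12, 24]

Answer: M ≅ ℤ/4 ⊕ ℤ/4 ⊕ ℤ/12 ⊕ ℤ/24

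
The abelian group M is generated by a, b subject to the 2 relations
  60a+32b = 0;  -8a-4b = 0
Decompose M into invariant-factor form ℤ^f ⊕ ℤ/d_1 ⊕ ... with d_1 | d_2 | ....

Answer: M ≅ ℤ/4 ⊕ ℤ/4

Derivation:
rank_ℚ(R)=2; free=2−2=0
SNF(R) diag = [4, 4] → torsion [4, 4]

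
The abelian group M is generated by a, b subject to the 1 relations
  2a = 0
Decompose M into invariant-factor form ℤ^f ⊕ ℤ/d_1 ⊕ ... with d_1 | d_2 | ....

rank_ℚ(R)=1; free=2−1=1
SNF(R) diag = [2] → torsion [2]

Answer: M ≅ ℤ^1 ⊕ ℤ/2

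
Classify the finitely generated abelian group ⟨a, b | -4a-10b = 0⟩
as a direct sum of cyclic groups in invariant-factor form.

rank_ℚ(R)=1; free=2−1=1
SNF(R) diag = [2] → torsion [2]

Answer: M ≅ ℤ^1 ⊕ ℤ/2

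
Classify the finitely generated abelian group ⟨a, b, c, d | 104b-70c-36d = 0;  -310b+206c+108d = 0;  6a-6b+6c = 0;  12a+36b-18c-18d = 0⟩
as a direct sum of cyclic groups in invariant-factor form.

rank_ℚ(R)=4; free=4−4=0
SNF(R) diag = [2, 6, 6, 18] → torsion [2, 6, 6, 18]

Answer: M ≅ ℤ/2 ⊕ ℤ/6 ⊕ ℤ/6 ⊕ ℤ/18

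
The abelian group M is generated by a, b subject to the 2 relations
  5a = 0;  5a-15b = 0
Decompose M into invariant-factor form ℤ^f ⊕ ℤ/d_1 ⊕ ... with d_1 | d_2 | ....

rank_ℚ(R)=2; free=2−2=0
SNF(R) diag = [5, 15] → torsion [5, 15]

Answer: M ≅ ℤ/5 ⊕ ℤ/15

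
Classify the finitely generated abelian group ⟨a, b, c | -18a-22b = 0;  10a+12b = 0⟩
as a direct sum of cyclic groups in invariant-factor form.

rank_ℚ(R)=2; free=3−2=1
SNF(R) diag = [2, 2] → torsion [2, 2]

Answer: M ≅ ℤ^1 ⊕ ℤ/2 ⊕ ℤ/2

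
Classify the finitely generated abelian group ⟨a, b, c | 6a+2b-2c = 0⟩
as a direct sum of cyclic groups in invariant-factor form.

Answer: M ≅ ℤ^2 ⊕ ℤ/2

Derivation:
rank_ℚ(R)=1; free=3−1=2
SNF(R) diag = [2] → torsion [2]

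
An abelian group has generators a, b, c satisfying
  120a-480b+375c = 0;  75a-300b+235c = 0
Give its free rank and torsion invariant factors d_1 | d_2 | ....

rank_ℚ(R)=2; free=3−2=1
SNF(R) diag = [5, 15] → torsion [5, 15]

Answer: M ≅ ℤ^1 ⊕ ℤ/5 ⊕ ℤ/15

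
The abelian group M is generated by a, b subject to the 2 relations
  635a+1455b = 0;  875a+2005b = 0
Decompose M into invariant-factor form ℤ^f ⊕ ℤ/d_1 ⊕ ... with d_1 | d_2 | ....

Answer: M ≅ ℤ/5 ⊕ ℤ/10

Derivation:
rank_ℚ(R)=2; free=2−2=0
SNF(R) diag = [5, 10] → torsion [5, 10]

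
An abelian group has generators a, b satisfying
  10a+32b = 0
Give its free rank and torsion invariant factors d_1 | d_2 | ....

Answer: M ≅ ℤ^1 ⊕ ℤ/2

Derivation:
rank_ℚ(R)=1; free=2−1=1
SNF(R) diag = [2] → torsion [2]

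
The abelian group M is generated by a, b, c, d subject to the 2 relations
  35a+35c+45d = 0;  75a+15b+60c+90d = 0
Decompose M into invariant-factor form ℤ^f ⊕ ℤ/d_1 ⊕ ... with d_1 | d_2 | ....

rank_ℚ(R)=2; free=4−2=2
SNF(R) diag = [5, 15] → torsion [5, 15]

Answer: M ≅ ℤ^2 ⊕ ℤ/5 ⊕ ℤ/15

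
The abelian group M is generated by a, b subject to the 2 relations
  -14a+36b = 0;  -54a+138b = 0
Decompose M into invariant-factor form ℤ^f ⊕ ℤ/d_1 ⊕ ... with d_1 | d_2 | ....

rank_ℚ(R)=2; free=2−2=0
SNF(R) diag = [2, 6] → torsion [2, 6]

Answer: M ≅ ℤ/2 ⊕ ℤ/6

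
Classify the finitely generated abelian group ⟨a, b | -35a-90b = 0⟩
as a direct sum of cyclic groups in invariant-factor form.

rank_ℚ(R)=1; free=2−1=1
SNF(R) diag = [5] → torsion [5]

Answer: M ≅ ℤ^1 ⊕ ℤ/5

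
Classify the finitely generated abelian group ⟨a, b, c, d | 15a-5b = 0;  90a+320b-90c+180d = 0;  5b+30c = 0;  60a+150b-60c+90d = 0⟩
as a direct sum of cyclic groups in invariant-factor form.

Answer: M ≅ ℤ/5 ⊕ ℤ/15 ⊕ ℤ/30 ⊕ ℤ/90

Derivation:
rank_ℚ(R)=4; free=4−4=0
SNF(R) diag = [5, 15, 30, 90] → torsion [5, 15, 30, 90]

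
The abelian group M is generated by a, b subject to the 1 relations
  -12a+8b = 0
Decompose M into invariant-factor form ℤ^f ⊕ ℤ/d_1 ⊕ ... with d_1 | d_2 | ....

rank_ℚ(R)=1; free=2−1=1
SNF(R) diag = [4] → torsion [4]

Answer: M ≅ ℤ^1 ⊕ ℤ/4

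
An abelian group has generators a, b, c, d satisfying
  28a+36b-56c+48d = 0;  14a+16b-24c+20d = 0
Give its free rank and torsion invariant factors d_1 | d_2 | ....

rank_ℚ(R)=2; free=4−2=2
SNF(R) diag = [2, 4] → torsion [2, 4]

Answer: M ≅ ℤ^2 ⊕ ℤ/2 ⊕ ℤ/4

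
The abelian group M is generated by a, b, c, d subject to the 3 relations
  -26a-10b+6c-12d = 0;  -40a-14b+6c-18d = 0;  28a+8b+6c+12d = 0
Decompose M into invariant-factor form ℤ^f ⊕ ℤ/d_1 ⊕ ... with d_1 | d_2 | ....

rank_ℚ(R)=3; free=4−3=1
SNF(R) diag = [2, 6, 6] → torsion [2, 6, 6]

Answer: M ≅ ℤ^1 ⊕ ℤ/2 ⊕ ℤ/6 ⊕ ℤ/6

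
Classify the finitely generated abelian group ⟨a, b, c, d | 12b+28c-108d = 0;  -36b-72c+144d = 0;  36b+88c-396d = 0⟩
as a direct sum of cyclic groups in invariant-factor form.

Answer: M ≅ ℤ^1 ⊕ ℤ/4 ⊕ ℤ/12 ⊕ ℤ/36

Derivation:
rank_ℚ(R)=3; free=4−3=1
SNF(R) diag = [4, 12, 36] → torsion [4, 12, 36]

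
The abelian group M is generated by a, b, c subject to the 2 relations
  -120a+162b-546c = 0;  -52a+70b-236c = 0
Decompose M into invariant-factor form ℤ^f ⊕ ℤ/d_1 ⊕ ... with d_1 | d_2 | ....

Answer: M ≅ ℤ^1 ⊕ ℤ/2 ⊕ ℤ/6

Derivation:
rank_ℚ(R)=2; free=3−2=1
SNF(R) diag = [2, 6] → torsion [2, 6]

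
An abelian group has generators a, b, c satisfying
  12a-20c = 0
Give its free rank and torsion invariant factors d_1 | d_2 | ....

Answer: M ≅ ℤ^2 ⊕ ℤ/4

Derivation:
rank_ℚ(R)=1; free=3−1=2
SNF(R) diag = [4] → torsion [4]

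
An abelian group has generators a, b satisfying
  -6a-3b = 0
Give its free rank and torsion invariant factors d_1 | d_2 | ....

Answer: M ≅ ℤ^1 ⊕ ℤ/3

Derivation:
rank_ℚ(R)=1; free=2−1=1
SNF(R) diag = [3] → torsion [3]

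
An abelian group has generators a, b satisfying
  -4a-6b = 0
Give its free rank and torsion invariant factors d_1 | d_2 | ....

Answer: M ≅ ℤ^1 ⊕ ℤ/2

Derivation:
rank_ℚ(R)=1; free=2−1=1
SNF(R) diag = [2] → torsion [2]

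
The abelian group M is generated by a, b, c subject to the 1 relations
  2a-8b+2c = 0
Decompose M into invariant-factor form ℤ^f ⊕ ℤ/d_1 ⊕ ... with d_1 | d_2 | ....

rank_ℚ(R)=1; free=3−1=2
SNF(R) diag = [2] → torsion [2]

Answer: M ≅ ℤ^2 ⊕ ℤ/2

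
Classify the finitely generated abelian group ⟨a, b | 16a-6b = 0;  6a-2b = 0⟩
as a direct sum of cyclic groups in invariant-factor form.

rank_ℚ(R)=2; free=2−2=0
SNF(R) diag = [2, 2] → torsion [2, 2]

Answer: M ≅ ℤ/2 ⊕ ℤ/2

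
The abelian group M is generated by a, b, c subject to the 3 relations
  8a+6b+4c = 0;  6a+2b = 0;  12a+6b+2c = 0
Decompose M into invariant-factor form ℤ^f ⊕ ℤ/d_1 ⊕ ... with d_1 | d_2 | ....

rank_ℚ(R)=3; free=3−3=0
SNF(R) diag = [2, 2, 2] → torsion [2, 2, 2]

Answer: M ≅ ℤ/2 ⊕ ℤ/2 ⊕ ℤ/2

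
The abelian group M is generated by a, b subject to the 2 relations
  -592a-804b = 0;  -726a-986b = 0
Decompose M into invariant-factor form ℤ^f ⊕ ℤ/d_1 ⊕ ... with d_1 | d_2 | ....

Answer: M ≅ ℤ/2 ⊕ ℤ/4

Derivation:
rank_ℚ(R)=2; free=2−2=0
SNF(R) diag = [2, 4] → torsion [2, 4]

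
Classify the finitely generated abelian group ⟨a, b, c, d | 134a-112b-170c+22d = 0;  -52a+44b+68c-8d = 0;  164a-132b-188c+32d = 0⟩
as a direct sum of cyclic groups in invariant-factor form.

Answer: M ≅ ℤ^1 ⊕ ℤ/2 ⊕ ℤ/4 ⊕ ℤ/8

Derivation:
rank_ℚ(R)=3; free=4−3=1
SNF(R) diag = [2, 4, 8] → torsion [2, 4, 8]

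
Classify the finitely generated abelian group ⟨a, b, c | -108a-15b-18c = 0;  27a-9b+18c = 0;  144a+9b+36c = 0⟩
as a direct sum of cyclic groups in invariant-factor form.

rank_ℚ(R)=3; free=3−3=0
SNF(R) diag = [3, 9, 18] → torsion [3, 9, 18]

Answer: M ≅ ℤ/3 ⊕ ℤ/9 ⊕ ℤ/18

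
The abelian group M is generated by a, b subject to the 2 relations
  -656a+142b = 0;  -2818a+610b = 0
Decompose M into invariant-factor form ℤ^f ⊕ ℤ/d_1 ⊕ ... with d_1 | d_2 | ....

Answer: M ≅ ℤ/2 ⊕ ℤ/2

Derivation:
rank_ℚ(R)=2; free=2−2=0
SNF(R) diag = [2, 2] → torsion [2, 2]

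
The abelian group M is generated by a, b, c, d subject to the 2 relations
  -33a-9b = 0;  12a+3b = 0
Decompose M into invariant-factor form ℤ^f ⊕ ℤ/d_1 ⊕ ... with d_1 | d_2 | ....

rank_ℚ(R)=2; free=4−2=2
SNF(R) diag = [3, 3] → torsion [3, 3]

Answer: M ≅ ℤ^2 ⊕ ℤ/3 ⊕ ℤ/3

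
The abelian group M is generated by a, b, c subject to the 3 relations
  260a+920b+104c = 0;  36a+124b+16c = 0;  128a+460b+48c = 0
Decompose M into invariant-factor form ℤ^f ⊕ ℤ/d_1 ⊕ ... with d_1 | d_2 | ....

Answer: M ≅ ℤ/4 ⊕ ℤ/4 ⊕ ℤ/8

Derivation:
rank_ℚ(R)=3; free=3−3=0
SNF(R) diag = [4, 4, 8] → torsion [4, 4, 8]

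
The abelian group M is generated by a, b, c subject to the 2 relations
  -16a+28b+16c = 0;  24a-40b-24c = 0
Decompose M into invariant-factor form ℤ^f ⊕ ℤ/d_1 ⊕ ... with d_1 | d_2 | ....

Answer: M ≅ ℤ^1 ⊕ ℤ/4 ⊕ ℤ/8

Derivation:
rank_ℚ(R)=2; free=3−2=1
SNF(R) diag = [4, 8] → torsion [4, 8]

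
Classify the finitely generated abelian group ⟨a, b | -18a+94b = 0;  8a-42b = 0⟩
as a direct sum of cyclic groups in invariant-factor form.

rank_ℚ(R)=2; free=2−2=0
SNF(R) diag = [2, 2] → torsion [2, 2]

Answer: M ≅ ℤ/2 ⊕ ℤ/2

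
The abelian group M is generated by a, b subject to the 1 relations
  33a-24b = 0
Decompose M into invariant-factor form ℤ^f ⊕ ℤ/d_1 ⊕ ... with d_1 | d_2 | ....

Answer: M ≅ ℤ^1 ⊕ ℤ/3

Derivation:
rank_ℚ(R)=1; free=2−1=1
SNF(R) diag = [3] → torsion [3]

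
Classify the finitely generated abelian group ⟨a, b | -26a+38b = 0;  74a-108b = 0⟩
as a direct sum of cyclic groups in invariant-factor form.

Answer: M ≅ ℤ/2 ⊕ ℤ/2

Derivation:
rank_ℚ(R)=2; free=2−2=0
SNF(R) diag = [2, 2] → torsion [2, 2]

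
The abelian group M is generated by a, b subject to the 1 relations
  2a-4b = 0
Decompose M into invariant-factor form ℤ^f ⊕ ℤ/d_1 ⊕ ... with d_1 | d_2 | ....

rank_ℚ(R)=1; free=2−1=1
SNF(R) diag = [2] → torsion [2]

Answer: M ≅ ℤ^1 ⊕ ℤ/2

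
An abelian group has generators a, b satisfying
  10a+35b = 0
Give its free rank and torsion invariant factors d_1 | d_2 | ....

Answer: M ≅ ℤ^1 ⊕ ℤ/5

Derivation:
rank_ℚ(R)=1; free=2−1=1
SNF(R) diag = [5] → torsion [5]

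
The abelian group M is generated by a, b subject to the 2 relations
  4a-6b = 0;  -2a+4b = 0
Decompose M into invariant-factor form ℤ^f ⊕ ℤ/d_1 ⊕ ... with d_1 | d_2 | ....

rank_ℚ(R)=2; free=2−2=0
SNF(R) diag = [2, 2] → torsion [2, 2]

Answer: M ≅ ℤ/2 ⊕ ℤ/2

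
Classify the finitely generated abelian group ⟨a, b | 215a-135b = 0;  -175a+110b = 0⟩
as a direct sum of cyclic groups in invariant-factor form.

Answer: M ≅ ℤ/5 ⊕ ℤ/5

Derivation:
rank_ℚ(R)=2; free=2−2=0
SNF(R) diag = [5, 5] → torsion [5, 5]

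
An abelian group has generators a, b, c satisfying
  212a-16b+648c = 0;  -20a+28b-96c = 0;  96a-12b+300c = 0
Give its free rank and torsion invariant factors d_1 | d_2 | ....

Answer: M ≅ ℤ/4 ⊕ ℤ/12 ⊕ ℤ/36

Derivation:
rank_ℚ(R)=3; free=3−3=0
SNF(R) diag = [4, 12, 36] → torsion [4, 12, 36]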